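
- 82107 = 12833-94940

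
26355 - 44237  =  -17882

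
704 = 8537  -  7833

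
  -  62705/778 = -62705/778 = - 80.60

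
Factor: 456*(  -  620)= - 2^5*3^1* 5^1*19^1*31^1 = -  282720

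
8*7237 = 57896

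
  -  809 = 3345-4154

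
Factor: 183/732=1/4  =  2^( - 2)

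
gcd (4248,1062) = 1062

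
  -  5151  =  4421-9572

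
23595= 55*429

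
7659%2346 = 621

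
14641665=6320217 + 8321448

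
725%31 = 12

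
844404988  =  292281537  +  552123451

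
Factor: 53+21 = 74=2^1 * 37^1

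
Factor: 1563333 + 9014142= 10577475  =  3^2*5^2*53^1*887^1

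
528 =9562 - 9034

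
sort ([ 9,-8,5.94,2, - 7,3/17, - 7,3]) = [ - 8, - 7, - 7,3/17,2,  3,5.94, 9]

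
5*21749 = 108745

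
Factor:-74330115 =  - 3^1*5^1 * 53^1 * 93497^1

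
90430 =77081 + 13349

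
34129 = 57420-23291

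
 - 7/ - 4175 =7/4175 = 0.00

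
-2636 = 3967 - 6603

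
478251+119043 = 597294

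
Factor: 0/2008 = 0 = 0^1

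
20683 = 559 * 37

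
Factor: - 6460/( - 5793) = 2^2*3^( - 1)*5^1*17^1*19^1*1931^(-1 ) 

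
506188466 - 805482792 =-299294326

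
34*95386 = 3243124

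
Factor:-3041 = -3041^1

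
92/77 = 92/77 = 1.19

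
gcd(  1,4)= 1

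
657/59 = 11+8/59 = 11.14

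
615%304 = 7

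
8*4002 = 32016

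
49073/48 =1022 + 17/48 = 1022.35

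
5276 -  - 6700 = 11976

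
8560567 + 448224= 9008791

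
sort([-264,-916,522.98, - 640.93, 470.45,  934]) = [ - 916, - 640.93, - 264,470.45, 522.98, 934 ] 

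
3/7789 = 3/7789=0.00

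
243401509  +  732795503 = 976197012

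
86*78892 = 6784712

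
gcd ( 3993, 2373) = 3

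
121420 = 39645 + 81775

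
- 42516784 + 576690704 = 534173920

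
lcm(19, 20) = 380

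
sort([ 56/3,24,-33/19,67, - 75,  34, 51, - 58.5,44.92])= [ - 75,  -  58.5, - 33/19  ,  56/3, 24,34,44.92, 51,67]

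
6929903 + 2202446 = 9132349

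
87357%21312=2109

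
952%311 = 19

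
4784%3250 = 1534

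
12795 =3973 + 8822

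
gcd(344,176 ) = 8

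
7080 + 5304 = 12384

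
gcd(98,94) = 2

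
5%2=1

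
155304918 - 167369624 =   -  12064706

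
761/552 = 761/552 = 1.38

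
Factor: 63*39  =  3^3*7^1*13^1 = 2457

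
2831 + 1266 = 4097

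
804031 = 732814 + 71217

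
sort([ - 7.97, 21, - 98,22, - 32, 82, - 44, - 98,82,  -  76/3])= [  -  98, - 98,-44, - 32, - 76/3,-7.97, 21, 22, 82,82] 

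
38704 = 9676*4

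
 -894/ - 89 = 10+ 4/89 = 10.04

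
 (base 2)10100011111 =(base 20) 35B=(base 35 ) 12g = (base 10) 1311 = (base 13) 79b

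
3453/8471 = 3453/8471 = 0.41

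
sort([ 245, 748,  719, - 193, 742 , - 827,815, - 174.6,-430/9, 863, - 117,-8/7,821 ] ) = [-827, - 193, - 174.6, - 117, - 430/9, - 8/7, 245, 719, 742, 748, 815,821, 863 ] 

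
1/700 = 1/700 = 0.00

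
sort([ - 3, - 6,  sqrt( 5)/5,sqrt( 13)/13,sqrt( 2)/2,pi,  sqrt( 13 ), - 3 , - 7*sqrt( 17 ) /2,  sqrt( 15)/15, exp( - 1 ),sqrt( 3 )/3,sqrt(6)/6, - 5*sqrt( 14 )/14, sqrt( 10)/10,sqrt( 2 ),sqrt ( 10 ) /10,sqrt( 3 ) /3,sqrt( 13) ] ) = [  -  7*sqrt( 17)/2,  -  6, - 3, - 3, - 5*sqrt( 14 )/14,sqrt( 15)/15,sqrt( 13 )/13,sqrt(10 )/10,sqrt( 10)/10,exp( - 1), sqrt( 6)/6, sqrt (5 )/5,  sqrt( 3)/3, sqrt(3)/3,sqrt( 2) /2,sqrt (2), pi, sqrt( 13 ),sqrt(13) ]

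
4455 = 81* 55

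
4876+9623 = 14499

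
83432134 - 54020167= 29411967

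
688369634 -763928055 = -75558421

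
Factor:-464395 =  -  5^1*131^1*709^1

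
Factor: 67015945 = 5^1* 19^1*827^1*853^1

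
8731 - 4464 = 4267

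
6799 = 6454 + 345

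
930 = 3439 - 2509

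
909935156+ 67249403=977184559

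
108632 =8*13579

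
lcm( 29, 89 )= 2581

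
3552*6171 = 21919392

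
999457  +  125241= 1124698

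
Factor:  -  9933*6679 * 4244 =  - 2^2*3^1*7^1*11^1*43^1*1061^1* 6679^1 = - 281557599708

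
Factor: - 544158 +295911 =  - 3^2 * 27583^1 = - 248247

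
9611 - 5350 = 4261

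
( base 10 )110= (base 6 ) 302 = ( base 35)35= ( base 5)420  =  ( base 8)156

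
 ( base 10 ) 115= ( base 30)3p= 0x73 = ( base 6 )311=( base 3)11021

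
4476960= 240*18654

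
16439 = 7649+8790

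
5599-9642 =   -  4043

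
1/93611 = 1/93611 = 0.00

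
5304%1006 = 274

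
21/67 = 21/67  =  0.31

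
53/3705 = 53/3705 = 0.01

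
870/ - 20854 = - 1 +9992/10427 = -0.04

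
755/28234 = 755/28234 = 0.03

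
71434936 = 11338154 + 60096782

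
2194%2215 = 2194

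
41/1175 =41/1175 = 0.03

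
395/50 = 79/10 = 7.90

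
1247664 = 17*73392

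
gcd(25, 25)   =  25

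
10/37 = 10/37=0.27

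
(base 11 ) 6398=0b10000100001000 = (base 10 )8456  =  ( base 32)888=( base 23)FMF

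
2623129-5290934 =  - 2667805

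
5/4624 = 5/4624= 0.00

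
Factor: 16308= 2^2*3^3*151^1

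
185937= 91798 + 94139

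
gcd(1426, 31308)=2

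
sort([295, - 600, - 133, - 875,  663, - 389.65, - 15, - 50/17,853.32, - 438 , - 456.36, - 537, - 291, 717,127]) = [-875, - 600, -537, - 456.36, - 438, - 389.65, - 291,-133,  -  15, - 50/17, 127, 295, 663, 717,853.32]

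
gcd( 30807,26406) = 4401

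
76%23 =7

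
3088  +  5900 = 8988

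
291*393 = 114363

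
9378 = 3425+5953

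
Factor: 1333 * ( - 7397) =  - 9860201 = - 13^1*31^1*43^1*569^1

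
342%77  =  34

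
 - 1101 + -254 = - 1355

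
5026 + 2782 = 7808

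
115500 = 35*3300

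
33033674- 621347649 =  - 588313975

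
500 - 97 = 403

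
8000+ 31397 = 39397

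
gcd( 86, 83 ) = 1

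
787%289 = 209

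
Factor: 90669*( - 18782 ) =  - 1702945158 = -  2^1*3^1*9391^1*30223^1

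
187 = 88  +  99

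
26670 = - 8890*( - 3)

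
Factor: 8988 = 2^2*3^1*7^1*107^1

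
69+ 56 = 125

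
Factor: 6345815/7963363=5^1*7^1*23^1*173^ ( - 1 )*191^ (-1)*241^( - 1 ) *7883^1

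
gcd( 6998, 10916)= 2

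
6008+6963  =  12971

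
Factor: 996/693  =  332/231=2^2*3^( - 1)*7^( - 1)*11^(- 1)*83^1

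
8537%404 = 53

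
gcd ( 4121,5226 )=13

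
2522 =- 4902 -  - 7424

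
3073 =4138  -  1065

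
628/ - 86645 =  -1  +  86017/86645 = - 0.01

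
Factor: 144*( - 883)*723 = - 2^4 * 3^3* 241^1* 883^1= - 91930896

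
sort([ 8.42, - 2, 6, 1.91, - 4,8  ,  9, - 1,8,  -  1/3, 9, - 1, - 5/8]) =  [  -  4,  -  2, - 1, - 1 , - 5/8,  -  1/3,1.91, 6, 8,8 , 8.42, 9, 9] 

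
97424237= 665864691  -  568440454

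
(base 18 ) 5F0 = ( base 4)131202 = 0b11101100010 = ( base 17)693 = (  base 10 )1890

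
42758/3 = 14252 +2/3=   14252.67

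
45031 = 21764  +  23267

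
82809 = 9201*9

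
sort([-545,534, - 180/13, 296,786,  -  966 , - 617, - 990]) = [-990, - 966,-617, - 545, - 180/13 , 296, 534, 786 ]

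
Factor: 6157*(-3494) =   -  2^1*47^1*131^1*1747^1 = - 21512558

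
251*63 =15813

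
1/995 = 1/995 = 0.00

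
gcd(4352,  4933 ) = 1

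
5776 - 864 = 4912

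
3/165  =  1/55 = 0.02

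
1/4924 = 1/4924  =  0.00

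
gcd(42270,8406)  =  6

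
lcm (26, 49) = 1274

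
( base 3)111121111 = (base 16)26c2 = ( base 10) 9922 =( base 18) 1cb4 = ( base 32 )9M2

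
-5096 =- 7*728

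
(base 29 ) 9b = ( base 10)272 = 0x110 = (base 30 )92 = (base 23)BJ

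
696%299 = 98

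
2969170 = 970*3061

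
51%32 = 19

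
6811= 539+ 6272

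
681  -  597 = 84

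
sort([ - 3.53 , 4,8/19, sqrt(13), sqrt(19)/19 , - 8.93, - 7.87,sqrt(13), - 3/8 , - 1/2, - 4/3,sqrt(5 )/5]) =[ - 8.93,-7.87, - 3.53, - 4/3, - 1/2, - 3/8,sqrt(19 )/19,8/19 , sqrt( 5)/5,sqrt( 13),sqrt(13),4 ] 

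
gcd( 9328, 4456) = 8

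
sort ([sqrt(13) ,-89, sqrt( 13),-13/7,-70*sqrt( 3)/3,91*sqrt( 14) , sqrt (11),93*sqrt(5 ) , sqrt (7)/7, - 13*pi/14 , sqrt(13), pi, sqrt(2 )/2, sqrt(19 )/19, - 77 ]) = [ - 89 , - 77, - 70*sqrt( 3)/3, -13*pi/14, - 13/7, sqrt(19)/19, sqrt(7)/7,sqrt(2)/2, pi, sqrt( 11),sqrt ( 13),sqrt(13),  sqrt ( 13), 93*sqrt(5),91* sqrt( 14 )]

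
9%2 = 1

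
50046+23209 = 73255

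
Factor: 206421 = 3^1 * 83^1 * 829^1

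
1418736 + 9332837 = 10751573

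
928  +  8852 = 9780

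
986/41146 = 493/20573=0.02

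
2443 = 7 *349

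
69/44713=69/44713   =  0.00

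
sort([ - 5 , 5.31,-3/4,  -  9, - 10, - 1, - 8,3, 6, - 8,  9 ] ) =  [-10, - 9,- 8, - 8, - 5, - 1,  -  3/4, 3, 5.31 , 6, 9 ] 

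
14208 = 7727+6481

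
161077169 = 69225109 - -91852060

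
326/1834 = 163/917 = 0.18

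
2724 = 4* 681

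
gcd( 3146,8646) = 22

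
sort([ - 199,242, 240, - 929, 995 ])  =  [ - 929, - 199,240,242,  995] 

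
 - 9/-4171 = 9/4171 = 0.00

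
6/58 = 3/29 = 0.10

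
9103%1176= 871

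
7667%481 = 452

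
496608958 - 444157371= 52451587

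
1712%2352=1712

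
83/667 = 83/667 = 0.12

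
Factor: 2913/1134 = 971/378 = 2^( - 1 )*3^(-3)*7^( - 1)*971^1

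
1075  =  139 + 936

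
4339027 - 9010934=- 4671907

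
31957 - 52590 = -20633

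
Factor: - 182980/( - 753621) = 2^2 *3^( - 1)*5^1*7^1*11^( - 1 )*41^( - 1)*557^ (-1 ) * 1307^1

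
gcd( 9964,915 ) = 1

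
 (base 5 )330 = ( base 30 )30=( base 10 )90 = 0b1011010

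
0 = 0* (  -  31433 ) 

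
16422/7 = 2346 = 2346.00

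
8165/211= 8165/211 = 38.70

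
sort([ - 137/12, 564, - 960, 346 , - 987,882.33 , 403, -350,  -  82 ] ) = [-987 , - 960 , -350,  -  82,-137/12 , 346 , 403,564, 882.33] 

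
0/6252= 0 = 0.00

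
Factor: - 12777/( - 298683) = 3^(-1)*7^( - 1 )*11^ ( - 1 )*431^ ( - 1)*4259^1 = 4259/99561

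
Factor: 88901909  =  88901909^1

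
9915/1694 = 9915/1694 = 5.85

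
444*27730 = 12312120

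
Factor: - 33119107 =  - 7^1 *37^1*127873^1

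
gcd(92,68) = 4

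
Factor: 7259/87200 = 2^( - 5)*5^(  -  2)*7^1*17^1*61^1*109^( - 1)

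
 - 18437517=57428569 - 75866086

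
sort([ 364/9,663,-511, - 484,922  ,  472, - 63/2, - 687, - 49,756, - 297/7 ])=[ - 687, - 511, - 484, - 49, - 297/7, - 63/2,  364/9,472,663,756,922 ]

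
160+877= 1037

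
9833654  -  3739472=6094182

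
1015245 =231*4395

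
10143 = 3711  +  6432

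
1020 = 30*34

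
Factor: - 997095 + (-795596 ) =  - 1792691 = -1792691^1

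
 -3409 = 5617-9026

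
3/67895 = 3/67895 = 0.00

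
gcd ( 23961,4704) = 147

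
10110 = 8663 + 1447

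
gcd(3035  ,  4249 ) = 607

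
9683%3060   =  503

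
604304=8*75538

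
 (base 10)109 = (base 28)3P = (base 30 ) 3J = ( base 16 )6d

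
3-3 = 0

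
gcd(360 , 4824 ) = 72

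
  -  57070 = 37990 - 95060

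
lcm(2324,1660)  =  11620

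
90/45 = 2 =2.00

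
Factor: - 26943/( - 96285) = 1283/4585 = 5^(-1)*7^(  -  1)* 131^( - 1 )*1283^1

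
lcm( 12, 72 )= 72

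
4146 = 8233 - 4087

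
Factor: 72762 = 2^1*3^1*67^1 * 181^1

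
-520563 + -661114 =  - 1181677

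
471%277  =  194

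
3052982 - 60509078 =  - 57456096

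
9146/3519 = 538/207=2.60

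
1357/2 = 1357/2 = 678.50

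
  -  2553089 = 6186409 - 8739498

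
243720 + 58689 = 302409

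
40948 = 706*58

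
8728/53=8728/53= 164.68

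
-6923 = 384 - 7307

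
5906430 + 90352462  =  96258892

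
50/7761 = 50/7761 = 0.01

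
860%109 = 97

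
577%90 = 37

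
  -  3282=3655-6937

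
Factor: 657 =3^2*73^1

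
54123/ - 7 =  - 54123/7 =-7731.86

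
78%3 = 0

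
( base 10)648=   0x288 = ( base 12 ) 460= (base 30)LI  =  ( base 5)10043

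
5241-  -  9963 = 15204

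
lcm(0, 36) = 0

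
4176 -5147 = - 971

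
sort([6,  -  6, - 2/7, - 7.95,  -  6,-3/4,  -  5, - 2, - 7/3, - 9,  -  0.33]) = [ - 9,- 7.95, - 6, - 6, - 5, - 7/3,  -  2,- 3/4 , - 0.33,  -  2/7,6]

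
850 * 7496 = 6371600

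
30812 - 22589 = 8223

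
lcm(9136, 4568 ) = 9136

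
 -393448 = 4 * (-98362 )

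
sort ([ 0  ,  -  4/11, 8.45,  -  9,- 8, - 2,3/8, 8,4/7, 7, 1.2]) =[ - 9,-8, - 2, - 4/11,0,3/8, 4/7,1.2, 7, 8, 8.45 ] 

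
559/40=13 + 39/40= 13.97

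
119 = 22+97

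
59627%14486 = 1683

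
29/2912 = 29/2912 = 0.01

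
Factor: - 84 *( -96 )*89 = 2^7*3^2*7^1*89^1 = 717696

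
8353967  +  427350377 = 435704344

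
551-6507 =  - 5956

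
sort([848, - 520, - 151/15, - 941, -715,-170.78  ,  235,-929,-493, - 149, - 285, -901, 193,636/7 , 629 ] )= [ - 941,-929,-901,-715, -520, -493, - 285 ,- 170.78, - 149,-151/15,636/7,193,235,629,  848]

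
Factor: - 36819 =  - 3^2*4091^1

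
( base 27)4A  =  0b1110110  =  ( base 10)118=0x76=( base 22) 58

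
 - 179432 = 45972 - 225404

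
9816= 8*1227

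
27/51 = 9/17 = 0.53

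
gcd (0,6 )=6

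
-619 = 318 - 937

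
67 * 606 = 40602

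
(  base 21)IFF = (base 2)10000001001100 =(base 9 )12306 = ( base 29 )9o3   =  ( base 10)8268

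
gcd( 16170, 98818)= 2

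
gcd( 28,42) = 14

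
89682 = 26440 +63242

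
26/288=13/144 = 0.09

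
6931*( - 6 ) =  - 41586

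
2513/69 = 36 + 29/69 = 36.42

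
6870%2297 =2276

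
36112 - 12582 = 23530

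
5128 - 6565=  - 1437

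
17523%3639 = 2967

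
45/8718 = 15/2906 = 0.01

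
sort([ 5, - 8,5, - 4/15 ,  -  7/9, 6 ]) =[ - 8,  -  7/9, - 4/15,5, 5, 6 ]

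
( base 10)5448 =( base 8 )12510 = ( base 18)gec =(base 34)4O8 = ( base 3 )21110210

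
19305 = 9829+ 9476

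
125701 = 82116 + 43585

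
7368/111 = 66+ 14/37 = 66.38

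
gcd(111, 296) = 37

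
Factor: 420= 2^2* 3^1 * 5^1 * 7^1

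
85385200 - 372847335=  - 287462135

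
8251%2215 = 1606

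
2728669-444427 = 2284242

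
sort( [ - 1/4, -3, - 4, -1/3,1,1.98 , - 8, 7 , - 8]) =[-8, - 8,  -  4, - 3,-1/3, - 1/4 , 1, 1.98, 7 ]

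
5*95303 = 476515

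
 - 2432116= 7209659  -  9641775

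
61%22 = 17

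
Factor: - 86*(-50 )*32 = 2^7*5^2*43^1 = 137600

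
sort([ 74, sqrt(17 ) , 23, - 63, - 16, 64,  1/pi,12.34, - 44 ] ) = [ - 63, - 44, - 16, 1/pi, sqrt(17) , 12.34, 23,64,74 ] 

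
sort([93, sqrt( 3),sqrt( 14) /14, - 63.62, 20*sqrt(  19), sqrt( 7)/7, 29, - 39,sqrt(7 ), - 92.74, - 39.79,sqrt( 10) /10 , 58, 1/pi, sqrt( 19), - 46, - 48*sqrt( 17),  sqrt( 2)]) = [ - 48*sqrt( 17 ) ,-92.74, - 63.62, - 46, - 39.79, - 39, sqrt( 14 ) /14,sqrt( 10 )/10,1/pi,sqrt (7 ) /7,sqrt ( 2 ),sqrt( 3),sqrt( 7),sqrt( 19 ) , 29, 58,20*sqrt(19 ),93]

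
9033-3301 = 5732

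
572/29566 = 286/14783  =  0.02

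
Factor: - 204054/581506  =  -3^1  *71^1* 607^( - 1)= - 213/607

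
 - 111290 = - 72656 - 38634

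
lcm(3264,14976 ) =254592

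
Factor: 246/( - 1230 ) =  - 5^( - 1 ) = - 1/5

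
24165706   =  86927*278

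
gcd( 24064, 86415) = 1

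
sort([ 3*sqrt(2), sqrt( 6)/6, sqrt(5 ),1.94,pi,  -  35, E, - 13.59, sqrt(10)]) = [ - 35, - 13.59,  sqrt(6 ) /6, 1.94,  sqrt(5), E , pi, sqrt( 10 ), 3 *sqrt( 2) ]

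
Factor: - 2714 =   -  2^1 * 23^1*59^1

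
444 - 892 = - 448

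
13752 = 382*36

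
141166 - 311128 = - 169962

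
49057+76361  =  125418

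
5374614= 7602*707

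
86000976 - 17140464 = 68860512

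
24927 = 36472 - 11545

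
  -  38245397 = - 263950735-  - 225705338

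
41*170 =6970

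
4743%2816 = 1927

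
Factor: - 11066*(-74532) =2^3*3^1 *11^1*503^1*6211^1=824771112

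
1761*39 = 68679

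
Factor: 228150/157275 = 338/233 = 2^1*13^2*233^( - 1 )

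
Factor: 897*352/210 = 2^4*5^( - 1)*7^( -1)*11^1*13^1 *23^1 = 52624/35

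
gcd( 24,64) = 8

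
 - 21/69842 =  -1+69821/69842  =  - 0.00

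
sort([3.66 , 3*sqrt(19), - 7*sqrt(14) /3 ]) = [ - 7*sqrt(14 ) /3,3.66, 3*sqrt(19)]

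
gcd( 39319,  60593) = 1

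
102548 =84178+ 18370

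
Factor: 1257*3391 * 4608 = 19641540096 = 2^9*3^3*419^1*3391^1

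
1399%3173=1399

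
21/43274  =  3/6182 = 0.00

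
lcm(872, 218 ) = 872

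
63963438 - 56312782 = 7650656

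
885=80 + 805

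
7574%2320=614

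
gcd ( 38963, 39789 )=1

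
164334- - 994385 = 1158719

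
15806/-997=  -  16 + 146/997 = - 15.85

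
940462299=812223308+128238991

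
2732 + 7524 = 10256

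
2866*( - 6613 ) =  - 18952858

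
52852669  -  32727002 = 20125667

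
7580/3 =2526 + 2/3  =  2526.67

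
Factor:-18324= -2^2*3^2*509^1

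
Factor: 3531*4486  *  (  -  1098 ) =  - 17392392468 = -2^2*3^3*11^1*61^1*107^1 * 2243^1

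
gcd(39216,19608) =19608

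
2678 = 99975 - 97297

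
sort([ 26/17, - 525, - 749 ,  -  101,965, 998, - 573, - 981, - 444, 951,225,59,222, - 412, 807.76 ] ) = [ - 981, - 749, - 573, - 525, - 444, - 412, - 101,26/17,59, 222,225 , 807.76 , 951,965,998] 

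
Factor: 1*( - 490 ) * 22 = -2^2*5^1*7^2*11^1 = - 10780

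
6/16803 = 2/5601 = 0.00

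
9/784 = 9/784 = 0.01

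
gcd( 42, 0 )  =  42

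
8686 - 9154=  - 468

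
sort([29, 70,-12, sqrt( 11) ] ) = [ - 12,sqrt( 11), 29,70]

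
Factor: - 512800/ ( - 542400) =641/678= 2^ (  -  1) * 3^( - 1 )*113^(  -  1)*641^1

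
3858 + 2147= 6005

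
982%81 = 10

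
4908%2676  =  2232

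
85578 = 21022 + 64556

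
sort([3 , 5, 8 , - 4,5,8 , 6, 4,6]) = [ - 4,3,  4 , 5,5,  6,  6, 8, 8 ]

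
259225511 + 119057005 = 378282516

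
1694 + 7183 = 8877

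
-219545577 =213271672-432817249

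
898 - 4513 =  - 3615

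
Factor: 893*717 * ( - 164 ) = -105006084 = - 2^2*3^1*19^1*41^1*47^1*239^1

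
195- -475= 670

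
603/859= 603/859 = 0.70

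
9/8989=9/8989=0.00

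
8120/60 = 406/3 = 135.33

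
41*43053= 1765173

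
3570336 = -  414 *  ( - 8624)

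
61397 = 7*8771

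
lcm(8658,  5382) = 199134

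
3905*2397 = 9360285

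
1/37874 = 1/37874 = 0.00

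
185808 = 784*237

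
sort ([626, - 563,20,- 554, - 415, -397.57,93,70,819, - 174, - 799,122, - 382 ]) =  [-799, - 563,-554,- 415 , - 397.57 ,  -  382, - 174,20, 70, 93, 122, 626,819] 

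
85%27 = 4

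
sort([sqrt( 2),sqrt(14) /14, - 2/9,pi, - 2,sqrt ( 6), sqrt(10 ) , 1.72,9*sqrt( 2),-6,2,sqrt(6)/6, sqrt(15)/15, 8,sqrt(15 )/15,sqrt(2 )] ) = [- 6,- 2,- 2/9, sqrt(15)/15, sqrt ( 15) /15,sqrt(14 )/14, sqrt(6) /6, sqrt( 2),sqrt(2), 1.72,2, sqrt(6) , pi, sqrt(10),8,9*sqrt( 2 )]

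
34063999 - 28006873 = 6057126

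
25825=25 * 1033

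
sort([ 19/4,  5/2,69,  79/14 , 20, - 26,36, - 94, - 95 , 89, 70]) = [ - 95, - 94, - 26, 5/2, 19/4, 79/14, 20, 36 , 69, 70, 89]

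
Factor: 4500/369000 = 2^( - 1 )*41^( - 1 )= 1/82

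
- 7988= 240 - 8228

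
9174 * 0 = 0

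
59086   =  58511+575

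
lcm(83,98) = 8134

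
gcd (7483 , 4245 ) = 1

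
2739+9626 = 12365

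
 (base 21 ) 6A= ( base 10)136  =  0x88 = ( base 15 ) 91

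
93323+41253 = 134576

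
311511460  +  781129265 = 1092640725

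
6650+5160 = 11810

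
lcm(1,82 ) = 82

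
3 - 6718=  - 6715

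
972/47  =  972/47  =  20.68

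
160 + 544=704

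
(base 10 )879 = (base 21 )1ki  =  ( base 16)36f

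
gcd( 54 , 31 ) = 1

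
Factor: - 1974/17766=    - 3^( - 2 ) = - 1/9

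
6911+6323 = 13234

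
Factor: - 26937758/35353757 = - 2^1 * 17^1*337^1*2351^1*35353757^( - 1)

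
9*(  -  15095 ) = -135855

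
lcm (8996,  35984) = 35984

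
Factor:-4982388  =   - 2^2 * 3^1 * 67^1*6197^1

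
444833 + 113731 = 558564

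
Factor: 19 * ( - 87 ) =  - 3^1*19^1 * 29^1= -1653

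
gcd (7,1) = 1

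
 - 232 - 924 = -1156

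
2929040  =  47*62320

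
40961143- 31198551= 9762592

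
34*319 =10846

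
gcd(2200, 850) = 50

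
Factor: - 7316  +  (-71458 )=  - 78774 = - 2^1*3^1*19^1*691^1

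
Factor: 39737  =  79^1 * 503^1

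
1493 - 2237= - 744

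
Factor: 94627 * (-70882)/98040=-3353675507/49020 = -2^( - 2 )*3^(  -  1) * 5^( - 1)*7^1 * 13^1*19^ (  -  1 )* 29^1*43^(  -  1)*61^1*83^1 * 251^1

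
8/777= 8/777 = 0.01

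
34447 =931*37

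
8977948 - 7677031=1300917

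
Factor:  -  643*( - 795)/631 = 3^1*5^1*53^1 *631^( - 1)*643^1 = 511185/631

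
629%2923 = 629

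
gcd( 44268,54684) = 2604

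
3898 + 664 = 4562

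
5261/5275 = 5261/5275 = 1.00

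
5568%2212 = 1144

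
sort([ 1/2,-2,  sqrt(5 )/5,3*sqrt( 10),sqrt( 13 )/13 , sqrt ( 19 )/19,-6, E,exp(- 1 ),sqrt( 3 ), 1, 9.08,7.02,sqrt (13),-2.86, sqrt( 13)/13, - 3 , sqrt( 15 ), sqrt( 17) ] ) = [-6, - 3,-2.86, - 2,sqrt(19)/19,sqrt(13) /13,  sqrt( 13)/13, exp( - 1),sqrt(5 )/5,1/2,  1,sqrt( 3), E, sqrt( 13),sqrt (15),sqrt( 17),7.02,9.08, 3*sqrt( 10 )] 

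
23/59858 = 23/59858  =  0.00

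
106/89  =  1 + 17/89 = 1.19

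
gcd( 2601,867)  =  867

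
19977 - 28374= - 8397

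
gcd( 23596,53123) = 1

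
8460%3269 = 1922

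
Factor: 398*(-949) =-377702 = -2^1 * 13^1 * 73^1*199^1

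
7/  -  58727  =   - 1 + 58720/58727 = - 0.00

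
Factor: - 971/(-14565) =3^(-1 )*5^( - 1) = 1/15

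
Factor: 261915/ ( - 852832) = - 2^( - 5 )*3^1*5^1*19^1*29^ ( - 1) = - 285/928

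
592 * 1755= 1038960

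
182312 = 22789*8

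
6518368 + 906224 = 7424592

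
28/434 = 2/31= 0.06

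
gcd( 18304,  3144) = 8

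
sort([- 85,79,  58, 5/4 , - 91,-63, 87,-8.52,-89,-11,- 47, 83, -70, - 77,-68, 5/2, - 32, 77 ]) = [ - 91, - 89,-85, - 77,-70, - 68, - 63 ,-47 , -32,-11,-8.52,5/4,  5/2, 58, 77, 79, 83 , 87 ] 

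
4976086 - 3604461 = 1371625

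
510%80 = 30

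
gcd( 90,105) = 15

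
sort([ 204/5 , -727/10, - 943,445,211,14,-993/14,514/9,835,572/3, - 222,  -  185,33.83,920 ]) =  [ - 943, - 222, - 185,  -  727/10,-993/14,14,33.83,204/5,  514/9,572/3,211 , 445,835,  920]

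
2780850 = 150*18539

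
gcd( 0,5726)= 5726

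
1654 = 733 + 921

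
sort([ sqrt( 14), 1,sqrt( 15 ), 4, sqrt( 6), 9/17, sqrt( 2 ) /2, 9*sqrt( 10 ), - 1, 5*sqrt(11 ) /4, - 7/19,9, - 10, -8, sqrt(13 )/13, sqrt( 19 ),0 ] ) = [ - 10, - 8,-1,-7/19,  0, sqrt( 13 )/13, 9/17, sqrt( 2 )/2 , 1,sqrt(6 ) , sqrt( 14), sqrt( 15 ),4, 5*sqrt( 11)/4, sqrt( 19 ), 9, 9 *sqrt( 10) ] 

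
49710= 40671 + 9039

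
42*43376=1821792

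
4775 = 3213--1562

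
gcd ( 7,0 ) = 7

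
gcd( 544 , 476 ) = 68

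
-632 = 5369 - 6001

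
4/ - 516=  - 1 +128/129 = - 0.01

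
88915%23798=17521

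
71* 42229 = 2998259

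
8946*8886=79494156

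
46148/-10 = - 4615  +  1/5 = - 4614.80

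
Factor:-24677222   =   - 2^1 * 59^1*163^1*1283^1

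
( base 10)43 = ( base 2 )101011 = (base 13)34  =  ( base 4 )223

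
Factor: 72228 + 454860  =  2^4*3^1 * 79^1*139^1= 527088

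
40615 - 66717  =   - 26102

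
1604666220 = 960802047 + 643864173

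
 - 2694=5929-8623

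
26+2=28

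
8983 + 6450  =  15433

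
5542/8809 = 5542/8809 = 0.63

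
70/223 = 70/223 = 0.31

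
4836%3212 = 1624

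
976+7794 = 8770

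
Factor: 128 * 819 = 104832=2^7 * 3^2 * 7^1 *13^1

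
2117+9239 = 11356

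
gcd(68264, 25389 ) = 7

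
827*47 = 38869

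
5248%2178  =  892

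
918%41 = 16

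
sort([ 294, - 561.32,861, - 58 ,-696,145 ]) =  [ - 696, - 561.32,  -  58, 145,  294,861]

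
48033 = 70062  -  22029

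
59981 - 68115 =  - 8134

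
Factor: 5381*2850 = 2^1 * 3^1*5^2 * 19^1*5381^1=15335850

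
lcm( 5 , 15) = 15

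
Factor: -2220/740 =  - 3  =  -3^1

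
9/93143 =9/93143 = 0.00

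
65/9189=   65/9189 = 0.01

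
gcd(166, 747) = 83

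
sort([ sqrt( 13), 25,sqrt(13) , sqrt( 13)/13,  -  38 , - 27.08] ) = [  -  38, - 27.08,sqrt( 13)/13,sqrt( 13 ),sqrt( 13 ),25]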